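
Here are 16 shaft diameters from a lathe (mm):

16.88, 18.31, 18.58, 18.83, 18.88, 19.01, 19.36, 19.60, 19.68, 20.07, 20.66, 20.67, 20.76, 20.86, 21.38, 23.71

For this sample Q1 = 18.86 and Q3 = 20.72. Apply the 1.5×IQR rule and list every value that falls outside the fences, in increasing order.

IQR = Q3 − Q1 = 20.72 − 18.86 = 1.86.
Lower fence = Q1 − 1.5·IQR = 18.86 − 2.79 = 16.07.
Upper fence = Q3 + 1.5·IQR = 20.72 + 2.79 = 23.51.
23.71 > 23.51 → outlier.
All remaining values lie within [16.07, 23.51].

23.71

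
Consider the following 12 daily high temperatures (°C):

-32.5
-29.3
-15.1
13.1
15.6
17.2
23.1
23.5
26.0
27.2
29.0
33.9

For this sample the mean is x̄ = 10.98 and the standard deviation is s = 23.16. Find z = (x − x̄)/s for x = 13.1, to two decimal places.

0.09

z = (13.1 − 10.98) / 23.16 = 0.09.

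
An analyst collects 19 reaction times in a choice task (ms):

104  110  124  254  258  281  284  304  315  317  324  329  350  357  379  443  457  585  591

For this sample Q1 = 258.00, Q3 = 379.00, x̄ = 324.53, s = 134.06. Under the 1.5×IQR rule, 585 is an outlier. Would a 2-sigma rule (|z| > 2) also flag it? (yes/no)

no

z = (585 − 324.53) / 134.06 = 1.94.
|z| = 1.94 ≤ 2.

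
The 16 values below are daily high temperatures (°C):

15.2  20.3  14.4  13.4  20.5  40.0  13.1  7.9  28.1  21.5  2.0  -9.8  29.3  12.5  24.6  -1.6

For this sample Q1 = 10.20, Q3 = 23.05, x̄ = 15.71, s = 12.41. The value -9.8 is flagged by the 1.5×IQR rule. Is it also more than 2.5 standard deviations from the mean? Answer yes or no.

z = (-9.8 − 15.71) / 12.41 = -2.06.
|z| = 2.06 ≤ 2.5.

no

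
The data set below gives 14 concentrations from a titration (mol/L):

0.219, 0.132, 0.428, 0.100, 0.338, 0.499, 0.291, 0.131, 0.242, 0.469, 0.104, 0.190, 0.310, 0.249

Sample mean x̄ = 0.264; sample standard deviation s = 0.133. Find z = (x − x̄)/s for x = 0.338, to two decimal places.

0.56

z = (0.338 − 0.264) / 0.133 = 0.56.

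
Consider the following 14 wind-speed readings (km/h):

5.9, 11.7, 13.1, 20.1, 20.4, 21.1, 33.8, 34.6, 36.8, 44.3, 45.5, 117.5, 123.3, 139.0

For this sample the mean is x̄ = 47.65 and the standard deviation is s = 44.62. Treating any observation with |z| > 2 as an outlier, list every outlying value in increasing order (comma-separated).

Cutoffs at x̄ ± 2s: 47.65 ± 2·44.62 = [-41.59, 136.89].
139.0: z = 2.05, |z| > 2 → outlier.
Every other value lies within [-41.59, 136.89].

139.0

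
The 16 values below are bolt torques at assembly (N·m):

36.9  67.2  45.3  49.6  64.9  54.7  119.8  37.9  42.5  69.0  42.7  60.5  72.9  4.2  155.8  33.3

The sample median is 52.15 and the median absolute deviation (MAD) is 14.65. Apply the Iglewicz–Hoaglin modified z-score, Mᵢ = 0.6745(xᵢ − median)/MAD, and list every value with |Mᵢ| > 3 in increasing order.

|Mᵢ| > 3 ⇔ |xᵢ − 52.15| > 3·14.65/0.6745 = 65.16.
So outliers lie outside [-13.01, 117.31].
119.8: M = 3.11 → outlier.
155.8: M = 4.77 → outlier.

119.8, 155.8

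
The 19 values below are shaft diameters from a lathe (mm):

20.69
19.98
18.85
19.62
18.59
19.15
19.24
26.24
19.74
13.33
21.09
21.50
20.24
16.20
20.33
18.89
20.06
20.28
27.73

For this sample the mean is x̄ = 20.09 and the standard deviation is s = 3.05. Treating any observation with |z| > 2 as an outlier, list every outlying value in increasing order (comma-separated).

Cutoffs at x̄ ± 2s: 20.09 ± 2·3.05 = [13.99, 26.19].
13.33: z = -2.22, |z| > 2 → outlier.
26.24: z = 2.02, |z| > 2 → outlier.
27.73: z = 2.50, |z| > 2 → outlier.
Every other value lies within [13.99, 26.19].

13.33, 26.24, 27.73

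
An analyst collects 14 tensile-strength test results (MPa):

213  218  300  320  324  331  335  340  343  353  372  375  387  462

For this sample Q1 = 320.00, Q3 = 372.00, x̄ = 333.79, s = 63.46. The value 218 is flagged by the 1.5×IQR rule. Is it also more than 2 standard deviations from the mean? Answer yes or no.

z = (218 − 333.79) / 63.46 = -1.82.
|z| = 1.82 ≤ 2.

no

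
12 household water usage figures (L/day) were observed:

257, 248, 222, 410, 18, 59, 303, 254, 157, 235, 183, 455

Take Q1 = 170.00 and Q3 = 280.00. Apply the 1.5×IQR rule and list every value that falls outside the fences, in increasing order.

IQR = Q3 − Q1 = 280.00 − 170.00 = 110.00.
Lower fence = Q1 − 1.5·IQR = 170.00 − 165.00 = 5.00.
Upper fence = Q3 + 1.5·IQR = 280.00 + 165.00 = 445.00.
455 > 445.00 → outlier.
All remaining values lie within [5.00, 445.00].

455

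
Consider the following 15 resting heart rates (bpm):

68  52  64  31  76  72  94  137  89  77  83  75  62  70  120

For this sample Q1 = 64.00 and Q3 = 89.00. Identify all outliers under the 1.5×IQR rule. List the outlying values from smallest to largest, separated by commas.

137

IQR = Q3 − Q1 = 89.00 − 64.00 = 25.00.
Lower fence = Q1 − 1.5·IQR = 64.00 − 37.50 = 26.50.
Upper fence = Q3 + 1.5·IQR = 89.00 + 37.50 = 126.50.
137 > 126.50 → outlier.
All remaining values lie within [26.50, 126.50].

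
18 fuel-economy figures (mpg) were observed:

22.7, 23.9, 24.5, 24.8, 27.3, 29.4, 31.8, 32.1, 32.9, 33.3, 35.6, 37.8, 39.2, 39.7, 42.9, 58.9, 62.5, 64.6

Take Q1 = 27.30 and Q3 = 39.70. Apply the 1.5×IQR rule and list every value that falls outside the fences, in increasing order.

58.9, 62.5, 64.6

IQR = Q3 − Q1 = 39.70 − 27.30 = 12.40.
Lower fence = Q1 − 1.5·IQR = 27.30 − 18.60 = 8.70.
Upper fence = Q3 + 1.5·IQR = 39.70 + 18.60 = 58.30.
58.9 > 58.30 → outlier.
62.5 > 58.30 → outlier.
64.6 > 58.30 → outlier.
All remaining values lie within [8.70, 58.30].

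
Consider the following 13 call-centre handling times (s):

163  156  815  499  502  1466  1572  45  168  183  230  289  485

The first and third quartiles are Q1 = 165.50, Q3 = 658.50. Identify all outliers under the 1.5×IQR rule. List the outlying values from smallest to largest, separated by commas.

1466, 1572

IQR = Q3 − Q1 = 658.50 − 165.50 = 493.00.
Lower fence = Q1 − 1.5·IQR = 165.50 − 739.50 = -574.00.
Upper fence = Q3 + 1.5·IQR = 658.50 + 739.50 = 1398.00.
1466 > 1398.00 → outlier.
1572 > 1398.00 → outlier.
All remaining values lie within [-574.00, 1398.00].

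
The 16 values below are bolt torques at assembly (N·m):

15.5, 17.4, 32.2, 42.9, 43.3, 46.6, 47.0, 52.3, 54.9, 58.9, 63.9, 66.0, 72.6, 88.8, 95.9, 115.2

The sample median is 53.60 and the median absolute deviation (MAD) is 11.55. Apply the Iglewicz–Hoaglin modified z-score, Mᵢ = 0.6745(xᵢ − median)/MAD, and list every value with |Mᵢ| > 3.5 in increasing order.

115.2

|Mᵢ| > 3.5 ⇔ |xᵢ − 53.60| > 3.5·11.55/0.6745 = 59.93.
So outliers lie outside [-6.33, 113.53].
115.2: M = 3.60 → outlier.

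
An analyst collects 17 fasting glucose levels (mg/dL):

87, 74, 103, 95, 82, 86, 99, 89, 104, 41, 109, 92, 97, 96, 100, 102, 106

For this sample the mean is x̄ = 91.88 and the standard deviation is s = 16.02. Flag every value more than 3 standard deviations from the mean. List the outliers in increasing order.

Cutoffs at x̄ ± 3s: 91.88 ± 3·16.02 = [43.82, 139.94].
41: z = -3.18, |z| > 3 → outlier.
Every other value lies within [43.82, 139.94].

41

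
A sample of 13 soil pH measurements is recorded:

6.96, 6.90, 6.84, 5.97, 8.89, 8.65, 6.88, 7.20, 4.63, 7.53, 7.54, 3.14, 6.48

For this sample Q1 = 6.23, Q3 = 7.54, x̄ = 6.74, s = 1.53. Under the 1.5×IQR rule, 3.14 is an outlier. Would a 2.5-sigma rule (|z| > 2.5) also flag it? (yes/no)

no

z = (3.14 − 6.74) / 1.53 = -2.35.
|z| = 2.35 ≤ 2.5.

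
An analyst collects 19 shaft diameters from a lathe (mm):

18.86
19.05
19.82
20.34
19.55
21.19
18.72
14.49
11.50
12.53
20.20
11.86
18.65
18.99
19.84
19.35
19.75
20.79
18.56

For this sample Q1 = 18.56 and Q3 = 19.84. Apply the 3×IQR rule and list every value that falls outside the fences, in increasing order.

11.50, 11.86, 12.53, 14.49

IQR = Q3 − Q1 = 19.84 − 18.56 = 1.28.
Lower fence = Q1 − 3·IQR = 18.56 − 3.84 = 14.72.
Upper fence = Q3 + 3·IQR = 19.84 + 3.84 = 23.68.
11.50 < 14.72 → outlier.
11.86 < 14.72 → outlier.
12.53 < 14.72 → outlier.
14.49 < 14.72 → outlier.
All remaining values lie within [14.72, 23.68].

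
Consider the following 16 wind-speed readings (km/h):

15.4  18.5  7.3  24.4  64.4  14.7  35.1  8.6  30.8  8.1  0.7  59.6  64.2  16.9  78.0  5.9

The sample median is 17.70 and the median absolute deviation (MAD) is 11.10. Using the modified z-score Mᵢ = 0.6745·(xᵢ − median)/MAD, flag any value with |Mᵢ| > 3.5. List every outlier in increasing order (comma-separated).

|Mᵢ| > 3.5 ⇔ |xᵢ − 17.70| > 3.5·11.10/0.6745 = 57.60.
So outliers lie outside [-39.90, 75.30].
78.0: M = 3.66 → outlier.

78.0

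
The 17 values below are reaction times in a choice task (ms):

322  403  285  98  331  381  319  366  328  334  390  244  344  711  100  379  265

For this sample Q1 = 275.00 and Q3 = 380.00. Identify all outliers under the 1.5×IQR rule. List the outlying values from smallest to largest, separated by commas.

IQR = Q3 − Q1 = 380.00 − 275.00 = 105.00.
Lower fence = Q1 − 1.5·IQR = 275.00 − 157.50 = 117.50.
Upper fence = Q3 + 1.5·IQR = 380.00 + 157.50 = 537.50.
98 < 117.50 → outlier.
100 < 117.50 → outlier.
711 > 537.50 → outlier.
All remaining values lie within [117.50, 537.50].

98, 100, 711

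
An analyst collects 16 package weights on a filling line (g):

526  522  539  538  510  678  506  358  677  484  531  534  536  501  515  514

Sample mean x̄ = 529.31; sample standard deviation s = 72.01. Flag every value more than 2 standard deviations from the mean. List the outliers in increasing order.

Cutoffs at x̄ ± 2s: 529.31 ± 2·72.01 = [385.29, 673.33].
358: z = -2.38, |z| > 2 → outlier.
677: z = 2.05, |z| > 2 → outlier.
678: z = 2.06, |z| > 2 → outlier.
Every other value lies within [385.29, 673.33].

358, 677, 678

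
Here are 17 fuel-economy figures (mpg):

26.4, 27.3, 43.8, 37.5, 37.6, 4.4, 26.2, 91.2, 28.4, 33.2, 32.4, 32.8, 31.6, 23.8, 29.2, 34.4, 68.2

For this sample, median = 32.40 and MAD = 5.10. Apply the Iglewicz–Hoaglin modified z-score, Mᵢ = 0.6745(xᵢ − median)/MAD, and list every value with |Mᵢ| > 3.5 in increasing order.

|Mᵢ| > 3.5 ⇔ |xᵢ − 32.40| > 3.5·5.10/0.6745 = 26.46.
So outliers lie outside [5.94, 58.86].
4.4: M = -3.70 → outlier.
68.2: M = 4.73 → outlier.
91.2: M = 7.78 → outlier.

4.4, 68.2, 91.2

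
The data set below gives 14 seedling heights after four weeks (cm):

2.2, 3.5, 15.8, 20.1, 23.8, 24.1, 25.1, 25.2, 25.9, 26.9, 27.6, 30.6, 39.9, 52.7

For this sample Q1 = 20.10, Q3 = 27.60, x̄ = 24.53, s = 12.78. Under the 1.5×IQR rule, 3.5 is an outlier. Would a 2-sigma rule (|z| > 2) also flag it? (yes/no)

no

z = (3.5 − 24.53) / 12.78 = -1.65.
|z| = 1.65 ≤ 2.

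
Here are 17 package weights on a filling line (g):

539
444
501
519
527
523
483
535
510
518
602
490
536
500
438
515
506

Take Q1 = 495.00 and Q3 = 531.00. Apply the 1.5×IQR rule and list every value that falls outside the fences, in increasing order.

IQR = Q3 − Q1 = 531.00 − 495.00 = 36.00.
Lower fence = Q1 − 1.5·IQR = 495.00 − 54.00 = 441.00.
Upper fence = Q3 + 1.5·IQR = 531.00 + 54.00 = 585.00.
438 < 441.00 → outlier.
602 > 585.00 → outlier.
All remaining values lie within [441.00, 585.00].

438, 602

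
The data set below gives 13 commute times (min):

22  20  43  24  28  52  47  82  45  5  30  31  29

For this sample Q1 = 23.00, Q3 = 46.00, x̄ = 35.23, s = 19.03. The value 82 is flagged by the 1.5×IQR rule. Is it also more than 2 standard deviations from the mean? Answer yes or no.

z = (82 − 35.23) / 19.03 = 2.46.
|z| = 2.46 > 2.

yes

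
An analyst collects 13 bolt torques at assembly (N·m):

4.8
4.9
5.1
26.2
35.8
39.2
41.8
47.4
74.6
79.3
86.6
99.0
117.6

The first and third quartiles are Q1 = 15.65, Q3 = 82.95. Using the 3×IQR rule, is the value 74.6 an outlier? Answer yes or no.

IQR = Q3 − Q1 = 82.95 − 15.65 = 67.30.
Lower fence = Q1 − 3·IQR = 15.65 − 201.90 = -186.25.
Upper fence = Q3 + 3·IQR = 82.95 + 201.90 = 284.85.
74.6 lies within [-186.25, 284.85].

no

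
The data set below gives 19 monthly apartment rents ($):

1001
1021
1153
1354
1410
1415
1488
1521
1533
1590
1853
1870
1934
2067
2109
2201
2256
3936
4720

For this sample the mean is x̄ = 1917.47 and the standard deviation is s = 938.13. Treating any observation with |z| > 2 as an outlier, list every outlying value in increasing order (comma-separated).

3936, 4720

Cutoffs at x̄ ± 2s: 1917.47 ± 2·938.13 = [41.21, 3793.73].
3936: z = 2.15, |z| > 2 → outlier.
4720: z = 2.99, |z| > 2 → outlier.
Every other value lies within [41.21, 3793.73].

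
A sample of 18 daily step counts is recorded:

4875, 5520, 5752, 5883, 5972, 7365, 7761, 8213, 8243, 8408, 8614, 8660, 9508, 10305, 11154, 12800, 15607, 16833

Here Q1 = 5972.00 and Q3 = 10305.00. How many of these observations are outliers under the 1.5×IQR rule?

1

IQR = 4333.00; fences at 5972.00 − 6499.50 = -527.50 and 10305.00 + 6499.50 = 16804.50.
Outside the cutoffs: 16833.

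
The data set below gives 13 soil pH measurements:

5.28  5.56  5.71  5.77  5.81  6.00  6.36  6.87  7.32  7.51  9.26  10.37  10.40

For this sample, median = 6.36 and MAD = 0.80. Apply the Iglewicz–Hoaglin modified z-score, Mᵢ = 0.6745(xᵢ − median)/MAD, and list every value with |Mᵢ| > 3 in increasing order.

|Mᵢ| > 3 ⇔ |xᵢ − 6.36| > 3·0.80/0.6745 = 3.56.
So outliers lie outside [2.80, 9.92].
10.37: M = 3.38 → outlier.
10.40: M = 3.41 → outlier.

10.37, 10.40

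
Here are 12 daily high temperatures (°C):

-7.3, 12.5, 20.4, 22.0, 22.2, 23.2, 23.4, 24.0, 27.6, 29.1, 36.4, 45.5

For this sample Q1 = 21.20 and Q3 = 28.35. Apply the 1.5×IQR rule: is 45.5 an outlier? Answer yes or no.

IQR = Q3 − Q1 = 28.35 − 21.20 = 7.15.
Lower fence = Q1 − 1.5·IQR = 21.20 − 10.725 = 10.475.
Upper fence = Q3 + 1.5·IQR = 28.35 + 10.725 = 39.075.
45.5 lies above the upper fence.

yes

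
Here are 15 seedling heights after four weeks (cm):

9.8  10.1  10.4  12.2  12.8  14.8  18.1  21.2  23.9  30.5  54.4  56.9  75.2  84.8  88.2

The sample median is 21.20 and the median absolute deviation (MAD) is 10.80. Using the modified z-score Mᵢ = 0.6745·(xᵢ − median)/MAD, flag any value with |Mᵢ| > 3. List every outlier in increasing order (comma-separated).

75.2, 84.8, 88.2

|Mᵢ| > 3 ⇔ |xᵢ − 21.20| > 3·10.80/0.6745 = 48.04.
So outliers lie outside [-26.84, 69.24].
75.2: M = 3.37 → outlier.
84.8: M = 3.97 → outlier.
88.2: M = 4.18 → outlier.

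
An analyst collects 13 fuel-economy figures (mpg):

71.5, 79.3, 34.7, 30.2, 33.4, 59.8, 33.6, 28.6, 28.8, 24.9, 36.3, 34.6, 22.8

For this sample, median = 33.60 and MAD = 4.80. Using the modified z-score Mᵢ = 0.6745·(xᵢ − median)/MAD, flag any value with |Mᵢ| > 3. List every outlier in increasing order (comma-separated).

59.8, 71.5, 79.3

|Mᵢ| > 3 ⇔ |xᵢ − 33.60| > 3·4.80/0.6745 = 21.35.
So outliers lie outside [12.25, 54.95].
59.8: M = 3.68 → outlier.
71.5: M = 5.33 → outlier.
79.3: M = 6.42 → outlier.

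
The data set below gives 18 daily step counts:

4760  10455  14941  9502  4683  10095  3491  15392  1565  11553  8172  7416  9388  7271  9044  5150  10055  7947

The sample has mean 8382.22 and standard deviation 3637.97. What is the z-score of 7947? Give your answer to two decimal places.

-0.12

z = (7947 − 8382.22) / 3637.97 = -0.12.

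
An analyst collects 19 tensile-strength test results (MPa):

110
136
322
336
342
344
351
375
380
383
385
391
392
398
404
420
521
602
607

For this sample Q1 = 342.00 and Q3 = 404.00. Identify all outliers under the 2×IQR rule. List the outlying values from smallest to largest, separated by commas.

110, 136, 602, 607

IQR = Q3 − Q1 = 404.00 − 342.00 = 62.00.
Lower fence = Q1 − 2·IQR = 342.00 − 124.00 = 218.00.
Upper fence = Q3 + 2·IQR = 404.00 + 124.00 = 528.00.
110 < 218.00 → outlier.
136 < 218.00 → outlier.
602 > 528.00 → outlier.
607 > 528.00 → outlier.
All remaining values lie within [218.00, 528.00].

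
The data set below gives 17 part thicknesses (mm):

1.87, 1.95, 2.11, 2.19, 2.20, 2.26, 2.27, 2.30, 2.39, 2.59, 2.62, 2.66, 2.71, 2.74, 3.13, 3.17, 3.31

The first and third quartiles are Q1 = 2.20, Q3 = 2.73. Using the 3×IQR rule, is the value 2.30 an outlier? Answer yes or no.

no

IQR = Q3 − Q1 = 2.73 − 2.20 = 0.53.
Lower fence = Q1 − 3·IQR = 2.20 − 1.59 = 0.61.
Upper fence = Q3 + 3·IQR = 2.73 + 1.59 = 4.32.
2.30 lies within [0.61, 4.32].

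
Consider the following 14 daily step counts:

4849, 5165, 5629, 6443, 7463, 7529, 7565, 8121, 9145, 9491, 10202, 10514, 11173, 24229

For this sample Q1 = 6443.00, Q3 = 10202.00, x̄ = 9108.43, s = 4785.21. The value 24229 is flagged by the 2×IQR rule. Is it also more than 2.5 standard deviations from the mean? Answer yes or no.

z = (24229 − 9108.43) / 4785.21 = 3.16.
|z| = 3.16 > 2.5.

yes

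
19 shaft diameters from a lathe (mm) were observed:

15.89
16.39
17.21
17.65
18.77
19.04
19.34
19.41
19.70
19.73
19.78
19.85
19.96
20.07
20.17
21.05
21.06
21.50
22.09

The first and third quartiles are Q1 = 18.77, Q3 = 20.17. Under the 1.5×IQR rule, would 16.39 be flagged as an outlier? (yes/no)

yes

IQR = Q3 − Q1 = 20.17 − 18.77 = 1.40.
Lower fence = Q1 − 1.5·IQR = 18.77 − 2.10 = 16.67.
Upper fence = Q3 + 1.5·IQR = 20.17 + 2.10 = 22.27.
16.39 lies below the lower fence.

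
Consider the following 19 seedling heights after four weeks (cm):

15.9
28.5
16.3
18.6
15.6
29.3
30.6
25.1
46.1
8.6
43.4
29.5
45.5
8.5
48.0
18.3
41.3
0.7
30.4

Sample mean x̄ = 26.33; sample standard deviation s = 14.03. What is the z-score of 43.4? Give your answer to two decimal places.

1.22

z = (43.4 − 26.33) / 14.03 = 1.22.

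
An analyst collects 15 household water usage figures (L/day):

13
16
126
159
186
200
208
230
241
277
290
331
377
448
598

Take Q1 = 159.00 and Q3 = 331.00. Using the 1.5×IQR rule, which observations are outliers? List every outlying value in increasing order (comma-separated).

IQR = Q3 − Q1 = 331.00 − 159.00 = 172.00.
Lower fence = Q1 − 1.5·IQR = 159.00 − 258.00 = -99.00.
Upper fence = Q3 + 1.5·IQR = 331.00 + 258.00 = 589.00.
598 > 589.00 → outlier.
All remaining values lie within [-99.00, 589.00].

598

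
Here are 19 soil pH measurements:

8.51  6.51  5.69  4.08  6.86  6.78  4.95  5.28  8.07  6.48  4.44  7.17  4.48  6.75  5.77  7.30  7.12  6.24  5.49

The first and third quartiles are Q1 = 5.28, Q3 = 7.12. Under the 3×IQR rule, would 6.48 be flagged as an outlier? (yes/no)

IQR = Q3 − Q1 = 7.12 − 5.28 = 1.84.
Lower fence = Q1 − 3·IQR = 5.28 − 5.52 = -0.24.
Upper fence = Q3 + 3·IQR = 7.12 + 5.52 = 12.64.
6.48 lies within [-0.24, 12.64].

no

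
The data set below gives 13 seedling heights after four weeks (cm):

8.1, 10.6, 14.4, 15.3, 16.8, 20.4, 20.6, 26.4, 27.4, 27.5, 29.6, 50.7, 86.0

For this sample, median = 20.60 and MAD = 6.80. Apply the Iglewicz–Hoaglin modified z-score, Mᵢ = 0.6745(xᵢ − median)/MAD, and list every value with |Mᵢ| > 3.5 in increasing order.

|Mᵢ| > 3.5 ⇔ |xᵢ − 20.60| > 3.5·6.80/0.6745 = 35.29.
So outliers lie outside [-14.69, 55.89].
86.0: M = 6.49 → outlier.

86.0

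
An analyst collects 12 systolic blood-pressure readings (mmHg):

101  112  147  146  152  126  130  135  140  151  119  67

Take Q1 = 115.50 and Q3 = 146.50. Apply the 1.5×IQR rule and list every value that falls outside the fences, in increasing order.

IQR = Q3 − Q1 = 146.50 − 115.50 = 31.00.
Lower fence = Q1 − 1.5·IQR = 115.50 − 46.50 = 69.00.
Upper fence = Q3 + 1.5·IQR = 146.50 + 46.50 = 193.00.
67 < 69.00 → outlier.
All remaining values lie within [69.00, 193.00].

67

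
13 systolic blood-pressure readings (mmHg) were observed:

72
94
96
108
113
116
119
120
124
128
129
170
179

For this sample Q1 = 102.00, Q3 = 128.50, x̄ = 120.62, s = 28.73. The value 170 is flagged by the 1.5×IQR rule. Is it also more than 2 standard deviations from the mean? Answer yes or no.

z = (170 − 120.62) / 28.73 = 1.72.
|z| = 1.72 ≤ 2.

no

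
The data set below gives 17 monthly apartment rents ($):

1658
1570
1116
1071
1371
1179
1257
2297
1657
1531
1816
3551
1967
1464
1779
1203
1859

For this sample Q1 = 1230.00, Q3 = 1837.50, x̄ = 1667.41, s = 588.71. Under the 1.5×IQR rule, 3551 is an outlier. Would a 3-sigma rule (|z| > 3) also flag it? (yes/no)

yes

z = (3551 − 1667.41) / 588.71 = 3.20.
|z| = 3.20 > 3.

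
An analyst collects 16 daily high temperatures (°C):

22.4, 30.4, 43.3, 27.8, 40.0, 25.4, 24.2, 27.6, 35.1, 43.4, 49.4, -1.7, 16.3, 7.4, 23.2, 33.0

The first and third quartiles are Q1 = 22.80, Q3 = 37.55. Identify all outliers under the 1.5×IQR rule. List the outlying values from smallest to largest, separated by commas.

IQR = Q3 − Q1 = 37.55 − 22.80 = 14.75.
Lower fence = Q1 − 1.5·IQR = 22.80 − 22.125 = 0.675.
Upper fence = Q3 + 1.5·IQR = 37.55 + 22.125 = 59.675.
-1.7 < 0.675 → outlier.
All remaining values lie within [0.675, 59.675].

-1.7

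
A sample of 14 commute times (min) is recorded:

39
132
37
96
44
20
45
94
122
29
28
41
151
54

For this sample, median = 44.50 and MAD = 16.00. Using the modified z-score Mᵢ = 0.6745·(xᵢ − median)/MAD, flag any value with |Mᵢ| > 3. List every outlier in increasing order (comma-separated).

|Mᵢ| > 3 ⇔ |xᵢ − 44.50| > 3·16.00/0.6745 = 71.16.
So outliers lie outside [-26.66, 115.66].
122: M = 3.27 → outlier.
132: M = 3.69 → outlier.
151: M = 4.49 → outlier.

122, 132, 151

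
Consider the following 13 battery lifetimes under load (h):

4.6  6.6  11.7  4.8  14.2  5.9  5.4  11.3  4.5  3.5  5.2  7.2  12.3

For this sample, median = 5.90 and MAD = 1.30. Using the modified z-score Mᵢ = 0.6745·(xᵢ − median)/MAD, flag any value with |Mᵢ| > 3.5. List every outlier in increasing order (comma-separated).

|Mᵢ| > 3.5 ⇔ |xᵢ − 5.90| > 3.5·1.30/0.6745 = 6.75.
So outliers lie outside [-0.85, 12.65].
14.2: M = 4.31 → outlier.

14.2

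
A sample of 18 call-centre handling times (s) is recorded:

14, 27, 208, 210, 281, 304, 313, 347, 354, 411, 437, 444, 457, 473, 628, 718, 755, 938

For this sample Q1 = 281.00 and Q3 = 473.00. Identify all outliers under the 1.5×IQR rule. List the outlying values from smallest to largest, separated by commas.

938

IQR = Q3 − Q1 = 473.00 − 281.00 = 192.00.
Lower fence = Q1 − 1.5·IQR = 281.00 − 288.00 = -7.00.
Upper fence = Q3 + 1.5·IQR = 473.00 + 288.00 = 761.00.
938 > 761.00 → outlier.
All remaining values lie within [-7.00, 761.00].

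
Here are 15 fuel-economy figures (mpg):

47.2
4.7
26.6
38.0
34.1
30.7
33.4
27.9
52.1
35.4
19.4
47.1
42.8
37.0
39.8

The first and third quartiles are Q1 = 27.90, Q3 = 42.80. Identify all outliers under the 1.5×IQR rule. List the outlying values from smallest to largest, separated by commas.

IQR = Q3 − Q1 = 42.80 − 27.90 = 14.90.
Lower fence = Q1 − 1.5·IQR = 27.90 − 22.35 = 5.55.
Upper fence = Q3 + 1.5·IQR = 42.80 + 22.35 = 65.15.
4.7 < 5.55 → outlier.
All remaining values lie within [5.55, 65.15].

4.7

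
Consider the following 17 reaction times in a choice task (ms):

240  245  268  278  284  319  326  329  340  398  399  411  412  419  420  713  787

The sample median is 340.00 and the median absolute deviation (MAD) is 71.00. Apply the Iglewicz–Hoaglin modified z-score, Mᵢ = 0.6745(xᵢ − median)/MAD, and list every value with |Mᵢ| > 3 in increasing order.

|Mᵢ| > 3 ⇔ |xᵢ − 340.00| > 3·71.00/0.6745 = 315.79.
So outliers lie outside [24.21, 655.79].
713: M = 3.54 → outlier.
787: M = 4.25 → outlier.

713, 787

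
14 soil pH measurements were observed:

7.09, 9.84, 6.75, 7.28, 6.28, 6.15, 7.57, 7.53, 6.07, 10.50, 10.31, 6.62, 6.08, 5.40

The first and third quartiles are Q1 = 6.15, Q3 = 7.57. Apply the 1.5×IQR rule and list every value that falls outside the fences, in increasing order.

9.84, 10.31, 10.50

IQR = Q3 − Q1 = 7.57 − 6.15 = 1.42.
Lower fence = Q1 − 1.5·IQR = 6.15 − 2.13 = 4.02.
Upper fence = Q3 + 1.5·IQR = 7.57 + 2.13 = 9.70.
9.84 > 9.70 → outlier.
10.31 > 9.70 → outlier.
10.50 > 9.70 → outlier.
All remaining values lie within [4.02, 9.70].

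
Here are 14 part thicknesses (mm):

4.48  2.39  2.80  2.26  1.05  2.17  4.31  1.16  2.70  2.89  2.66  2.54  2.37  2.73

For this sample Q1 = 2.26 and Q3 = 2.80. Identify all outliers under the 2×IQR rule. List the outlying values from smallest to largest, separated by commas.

IQR = Q3 − Q1 = 2.80 − 2.26 = 0.54.
Lower fence = Q1 − 2·IQR = 2.26 − 1.08 = 1.18.
Upper fence = Q3 + 2·IQR = 2.80 + 1.08 = 3.88.
1.05 < 1.18 → outlier.
1.16 < 1.18 → outlier.
4.31 > 3.88 → outlier.
4.48 > 3.88 → outlier.
All remaining values lie within [1.18, 3.88].

1.05, 1.16, 4.31, 4.48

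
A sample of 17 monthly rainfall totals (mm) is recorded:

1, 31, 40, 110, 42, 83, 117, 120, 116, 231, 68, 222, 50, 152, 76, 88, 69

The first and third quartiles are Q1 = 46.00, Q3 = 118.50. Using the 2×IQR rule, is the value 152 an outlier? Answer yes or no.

no

IQR = Q3 − Q1 = 118.50 − 46.00 = 72.50.
Lower fence = Q1 − 2·IQR = 46.00 − 145.00 = -99.00.
Upper fence = Q3 + 2·IQR = 118.50 + 145.00 = 263.50.
152 lies within [-99.00, 263.50].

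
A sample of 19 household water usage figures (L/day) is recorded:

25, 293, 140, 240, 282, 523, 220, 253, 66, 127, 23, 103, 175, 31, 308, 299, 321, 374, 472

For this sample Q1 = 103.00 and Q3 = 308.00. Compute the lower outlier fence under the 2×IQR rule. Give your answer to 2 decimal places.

IQR = Q3 − Q1 = 308.00 − 103.00 = 205.00.
Lower fence = Q1 − 2·IQR = 103.00 − 410.00 = -307.00.
Upper fence = Q3 + 2·IQR = 308.00 + 410.00 = 718.00.

-307.00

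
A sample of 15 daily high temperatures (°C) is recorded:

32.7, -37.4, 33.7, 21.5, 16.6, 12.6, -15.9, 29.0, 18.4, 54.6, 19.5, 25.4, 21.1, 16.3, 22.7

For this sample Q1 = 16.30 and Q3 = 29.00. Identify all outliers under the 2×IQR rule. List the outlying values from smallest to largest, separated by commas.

IQR = Q3 − Q1 = 29.00 − 16.30 = 12.70.
Lower fence = Q1 − 2·IQR = 16.30 − 25.40 = -9.10.
Upper fence = Q3 + 2·IQR = 29.00 + 25.40 = 54.40.
-37.4 < -9.10 → outlier.
-15.9 < -9.10 → outlier.
54.6 > 54.40 → outlier.
All remaining values lie within [-9.10, 54.40].

-37.4, -15.9, 54.6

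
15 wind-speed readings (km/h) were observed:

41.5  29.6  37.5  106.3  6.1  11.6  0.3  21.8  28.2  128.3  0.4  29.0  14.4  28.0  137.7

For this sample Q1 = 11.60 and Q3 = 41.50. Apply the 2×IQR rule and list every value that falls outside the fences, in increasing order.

IQR = Q3 − Q1 = 41.50 − 11.60 = 29.90.
Lower fence = Q1 − 2·IQR = 11.60 − 59.80 = -48.20.
Upper fence = Q3 + 2·IQR = 41.50 + 59.80 = 101.30.
106.3 > 101.30 → outlier.
128.3 > 101.30 → outlier.
137.7 > 101.30 → outlier.
All remaining values lie within [-48.20, 101.30].

106.3, 128.3, 137.7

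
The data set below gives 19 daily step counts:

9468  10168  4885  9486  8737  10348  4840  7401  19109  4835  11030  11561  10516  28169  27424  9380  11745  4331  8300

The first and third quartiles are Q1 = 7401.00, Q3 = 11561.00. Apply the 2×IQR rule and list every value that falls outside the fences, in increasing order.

27424, 28169

IQR = Q3 − Q1 = 11561.00 − 7401.00 = 4160.00.
Lower fence = Q1 − 2·IQR = 7401.00 − 8320.00 = -919.00.
Upper fence = Q3 + 2·IQR = 11561.00 + 8320.00 = 19881.00.
27424 > 19881.00 → outlier.
28169 > 19881.00 → outlier.
All remaining values lie within [-919.00, 19881.00].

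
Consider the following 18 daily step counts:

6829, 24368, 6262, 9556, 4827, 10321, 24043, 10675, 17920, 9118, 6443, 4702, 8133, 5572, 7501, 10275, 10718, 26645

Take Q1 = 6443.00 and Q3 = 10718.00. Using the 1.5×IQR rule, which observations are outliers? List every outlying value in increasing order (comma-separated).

IQR = Q3 − Q1 = 10718.00 − 6443.00 = 4275.00.
Lower fence = Q1 − 1.5·IQR = 6443.00 − 6412.50 = 30.50.
Upper fence = Q3 + 1.5·IQR = 10718.00 + 6412.50 = 17130.50.
17920 > 17130.50 → outlier.
24043 > 17130.50 → outlier.
24368 > 17130.50 → outlier.
26645 > 17130.50 → outlier.
All remaining values lie within [30.50, 17130.50].

17920, 24043, 24368, 26645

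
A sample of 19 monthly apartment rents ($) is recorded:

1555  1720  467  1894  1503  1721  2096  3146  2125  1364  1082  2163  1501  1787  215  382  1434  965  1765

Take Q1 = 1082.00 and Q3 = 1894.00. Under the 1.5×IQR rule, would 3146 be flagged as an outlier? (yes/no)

IQR = Q3 − Q1 = 1894.00 − 1082.00 = 812.00.
Lower fence = Q1 − 1.5·IQR = 1082.00 − 1218.00 = -136.00.
Upper fence = Q3 + 1.5·IQR = 1894.00 + 1218.00 = 3112.00.
3146 lies above the upper fence.

yes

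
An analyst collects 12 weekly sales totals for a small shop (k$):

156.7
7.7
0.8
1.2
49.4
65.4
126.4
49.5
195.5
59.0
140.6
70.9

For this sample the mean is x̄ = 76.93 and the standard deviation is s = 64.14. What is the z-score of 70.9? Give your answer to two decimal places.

-0.09

z = (70.9 − 76.93) / 64.14 = -0.09.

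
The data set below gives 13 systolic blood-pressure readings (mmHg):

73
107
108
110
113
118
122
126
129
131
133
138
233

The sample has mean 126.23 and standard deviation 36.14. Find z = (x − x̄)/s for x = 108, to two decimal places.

-0.50

z = (108 − 126.23) / 36.14 = -0.50.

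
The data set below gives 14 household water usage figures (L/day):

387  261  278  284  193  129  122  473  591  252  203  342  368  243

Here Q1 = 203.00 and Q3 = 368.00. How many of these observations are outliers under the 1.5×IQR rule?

IQR = 165.00; fences at 203.00 − 247.50 = -44.50 and 368.00 + 247.50 = 615.50.
Every value lies within the cutoffs.

0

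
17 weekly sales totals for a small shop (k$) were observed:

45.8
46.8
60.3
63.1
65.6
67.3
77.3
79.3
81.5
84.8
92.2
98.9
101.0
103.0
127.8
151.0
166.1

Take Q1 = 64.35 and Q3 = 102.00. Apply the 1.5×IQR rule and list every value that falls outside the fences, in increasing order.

IQR = Q3 − Q1 = 102.00 − 64.35 = 37.65.
Lower fence = Q1 − 1.5·IQR = 64.35 − 56.475 = 7.875.
Upper fence = Q3 + 1.5·IQR = 102.00 + 56.475 = 158.475.
166.1 > 158.475 → outlier.
All remaining values lie within [7.875, 158.475].

166.1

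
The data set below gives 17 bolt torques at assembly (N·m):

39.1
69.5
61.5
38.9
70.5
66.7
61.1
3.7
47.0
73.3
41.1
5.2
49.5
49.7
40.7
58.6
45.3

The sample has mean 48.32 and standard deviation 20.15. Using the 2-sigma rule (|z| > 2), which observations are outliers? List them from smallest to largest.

Cutoffs at x̄ ± 2s: 48.32 ± 2·20.15 = [8.02, 88.62].
3.7: z = -2.21, |z| > 2 → outlier.
5.2: z = -2.14, |z| > 2 → outlier.
Every other value lies within [8.02, 88.62].

3.7, 5.2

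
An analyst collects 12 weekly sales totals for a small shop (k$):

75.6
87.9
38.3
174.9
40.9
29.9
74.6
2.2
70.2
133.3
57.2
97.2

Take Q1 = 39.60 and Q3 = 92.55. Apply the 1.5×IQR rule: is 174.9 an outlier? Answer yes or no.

yes

IQR = Q3 − Q1 = 92.55 − 39.60 = 52.95.
Lower fence = Q1 − 1.5·IQR = 39.60 − 79.425 = -39.825.
Upper fence = Q3 + 1.5·IQR = 92.55 + 79.425 = 171.975.
174.9 lies above the upper fence.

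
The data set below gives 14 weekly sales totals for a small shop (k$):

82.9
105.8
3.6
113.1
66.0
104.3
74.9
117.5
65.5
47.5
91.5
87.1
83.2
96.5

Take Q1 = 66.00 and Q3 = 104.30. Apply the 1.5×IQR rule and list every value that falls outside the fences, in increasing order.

IQR = Q3 − Q1 = 104.30 − 66.00 = 38.30.
Lower fence = Q1 − 1.5·IQR = 66.00 − 57.45 = 8.55.
Upper fence = Q3 + 1.5·IQR = 104.30 + 57.45 = 161.75.
3.6 < 8.55 → outlier.
All remaining values lie within [8.55, 161.75].

3.6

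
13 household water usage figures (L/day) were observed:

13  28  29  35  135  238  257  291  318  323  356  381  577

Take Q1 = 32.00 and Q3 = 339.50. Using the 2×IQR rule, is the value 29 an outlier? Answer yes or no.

IQR = Q3 − Q1 = 339.50 − 32.00 = 307.50.
Lower fence = Q1 − 2·IQR = 32.00 − 615.00 = -583.00.
Upper fence = Q3 + 2·IQR = 339.50 + 615.00 = 954.50.
29 lies within [-583.00, 954.50].

no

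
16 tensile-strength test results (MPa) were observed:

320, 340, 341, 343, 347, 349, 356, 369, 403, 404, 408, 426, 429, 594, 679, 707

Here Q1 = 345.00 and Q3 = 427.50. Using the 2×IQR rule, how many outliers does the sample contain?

3

IQR = 82.50; fences at 345.00 − 165.00 = 180.00 and 427.50 + 165.00 = 592.50.
Outside the cutoffs: 594, 679, 707.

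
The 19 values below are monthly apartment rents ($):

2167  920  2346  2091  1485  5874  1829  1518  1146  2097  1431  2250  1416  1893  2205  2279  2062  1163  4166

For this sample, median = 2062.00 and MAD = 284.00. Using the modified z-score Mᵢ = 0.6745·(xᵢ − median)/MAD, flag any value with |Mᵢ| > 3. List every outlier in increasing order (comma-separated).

|Mᵢ| > 3 ⇔ |xᵢ − 2062.00| > 3·284.00/0.6745 = 1263.16.
So outliers lie outside [798.84, 3325.16].
4166: M = 5.00 → outlier.
5874: M = 9.05 → outlier.

4166, 5874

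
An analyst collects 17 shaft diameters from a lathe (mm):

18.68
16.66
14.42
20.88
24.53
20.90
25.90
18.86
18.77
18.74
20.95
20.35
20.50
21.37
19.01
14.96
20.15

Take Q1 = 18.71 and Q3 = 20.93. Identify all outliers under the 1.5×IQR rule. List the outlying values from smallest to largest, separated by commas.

IQR = Q3 − Q1 = 20.93 − 18.71 = 2.22.
Lower fence = Q1 − 1.5·IQR = 18.71 − 3.33 = 15.38.
Upper fence = Q3 + 1.5·IQR = 20.93 + 3.33 = 24.26.
14.42 < 15.38 → outlier.
14.96 < 15.38 → outlier.
24.53 > 24.26 → outlier.
25.90 > 24.26 → outlier.
All remaining values lie within [15.38, 24.26].

14.42, 14.96, 24.53, 25.90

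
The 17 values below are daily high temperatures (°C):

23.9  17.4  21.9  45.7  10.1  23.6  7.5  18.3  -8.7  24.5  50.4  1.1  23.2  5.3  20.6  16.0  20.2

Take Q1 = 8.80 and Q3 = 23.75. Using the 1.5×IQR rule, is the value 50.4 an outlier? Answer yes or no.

IQR = Q3 − Q1 = 23.75 − 8.80 = 14.95.
Lower fence = Q1 − 1.5·IQR = 8.80 − 22.425 = -13.625.
Upper fence = Q3 + 1.5·IQR = 23.75 + 22.425 = 46.175.
50.4 lies above the upper fence.

yes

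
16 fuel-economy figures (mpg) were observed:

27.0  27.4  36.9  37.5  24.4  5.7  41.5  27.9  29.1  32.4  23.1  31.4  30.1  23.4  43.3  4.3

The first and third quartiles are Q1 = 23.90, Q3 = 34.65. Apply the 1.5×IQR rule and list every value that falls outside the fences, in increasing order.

4.3, 5.7

IQR = Q3 − Q1 = 34.65 − 23.90 = 10.75.
Lower fence = Q1 − 1.5·IQR = 23.90 − 16.125 = 7.775.
Upper fence = Q3 + 1.5·IQR = 34.65 + 16.125 = 50.775.
4.3 < 7.775 → outlier.
5.7 < 7.775 → outlier.
All remaining values lie within [7.775, 50.775].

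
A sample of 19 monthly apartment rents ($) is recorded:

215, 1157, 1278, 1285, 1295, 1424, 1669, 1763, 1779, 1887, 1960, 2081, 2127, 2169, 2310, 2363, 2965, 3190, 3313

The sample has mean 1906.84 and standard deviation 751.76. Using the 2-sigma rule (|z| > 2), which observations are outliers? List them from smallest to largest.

Cutoffs at x̄ ± 2s: 1906.84 ± 2·751.76 = [403.32, 3410.36].
215: z = -2.25, |z| > 2 → outlier.
Every other value lies within [403.32, 3410.36].

215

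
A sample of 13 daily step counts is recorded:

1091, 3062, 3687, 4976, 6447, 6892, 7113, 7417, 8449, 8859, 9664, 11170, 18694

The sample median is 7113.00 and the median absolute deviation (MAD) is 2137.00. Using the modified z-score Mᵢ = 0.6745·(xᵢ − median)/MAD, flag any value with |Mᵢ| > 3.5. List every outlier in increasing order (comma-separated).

18694

|Mᵢ| > 3.5 ⇔ |xᵢ − 7113.00| > 3.5·2137.00/0.6745 = 11088.95.
So outliers lie outside [-3975.95, 18201.95].
18694: M = 3.66 → outlier.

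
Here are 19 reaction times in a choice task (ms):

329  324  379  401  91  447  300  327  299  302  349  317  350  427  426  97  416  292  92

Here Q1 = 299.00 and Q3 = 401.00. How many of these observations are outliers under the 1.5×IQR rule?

IQR = 102.00; fences at 299.00 − 153.00 = 146.00 and 401.00 + 153.00 = 554.00.
Outside the cutoffs: 91, 92, 97.

3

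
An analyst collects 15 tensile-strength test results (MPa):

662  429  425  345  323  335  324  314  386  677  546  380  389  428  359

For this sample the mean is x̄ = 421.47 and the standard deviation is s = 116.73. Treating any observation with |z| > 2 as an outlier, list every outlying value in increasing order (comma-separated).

662, 677

Cutoffs at x̄ ± 2s: 421.47 ± 2·116.73 = [188.01, 654.93].
662: z = 2.06, |z| > 2 → outlier.
677: z = 2.19, |z| > 2 → outlier.
Every other value lies within [188.01, 654.93].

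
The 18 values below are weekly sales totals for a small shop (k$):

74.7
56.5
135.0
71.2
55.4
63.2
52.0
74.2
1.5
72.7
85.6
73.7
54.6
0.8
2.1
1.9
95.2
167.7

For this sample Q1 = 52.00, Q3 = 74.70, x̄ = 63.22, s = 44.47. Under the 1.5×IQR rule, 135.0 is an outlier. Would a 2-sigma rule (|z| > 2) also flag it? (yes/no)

z = (135.0 − 63.22) / 44.47 = 1.61.
|z| = 1.61 ≤ 2.

no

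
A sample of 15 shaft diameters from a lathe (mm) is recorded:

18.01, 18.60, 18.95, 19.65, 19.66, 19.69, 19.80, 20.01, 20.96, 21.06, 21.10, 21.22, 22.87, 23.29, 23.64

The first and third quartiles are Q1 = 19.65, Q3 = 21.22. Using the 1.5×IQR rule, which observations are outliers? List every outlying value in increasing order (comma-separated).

23.64

IQR = Q3 − Q1 = 21.22 − 19.65 = 1.57.
Lower fence = Q1 − 1.5·IQR = 19.65 − 2.355 = 17.295.
Upper fence = Q3 + 1.5·IQR = 21.22 + 2.355 = 23.575.
23.64 > 23.575 → outlier.
All remaining values lie within [17.295, 23.575].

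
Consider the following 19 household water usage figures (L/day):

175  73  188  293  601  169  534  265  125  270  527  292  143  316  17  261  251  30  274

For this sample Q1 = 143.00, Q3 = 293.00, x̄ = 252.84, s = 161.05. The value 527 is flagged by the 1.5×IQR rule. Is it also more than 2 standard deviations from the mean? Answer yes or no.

z = (527 − 252.84) / 161.05 = 1.70.
|z| = 1.70 ≤ 2.

no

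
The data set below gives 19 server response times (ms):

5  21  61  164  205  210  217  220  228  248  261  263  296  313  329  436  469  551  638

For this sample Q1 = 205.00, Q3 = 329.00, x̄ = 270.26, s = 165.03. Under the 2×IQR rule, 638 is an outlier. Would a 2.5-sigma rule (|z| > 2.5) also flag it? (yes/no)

no

z = (638 − 270.26) / 165.03 = 2.23.
|z| = 2.23 ≤ 2.5.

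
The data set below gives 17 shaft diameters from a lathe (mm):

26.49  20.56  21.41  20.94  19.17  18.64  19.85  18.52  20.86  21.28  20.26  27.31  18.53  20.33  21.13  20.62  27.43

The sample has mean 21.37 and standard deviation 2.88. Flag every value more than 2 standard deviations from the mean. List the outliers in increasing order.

Cutoffs at x̄ ± 2s: 21.37 ± 2·2.88 = [15.61, 27.13].
27.31: z = 2.06, |z| > 2 → outlier.
27.43: z = 2.10, |z| > 2 → outlier.
Every other value lies within [15.61, 27.13].

27.31, 27.43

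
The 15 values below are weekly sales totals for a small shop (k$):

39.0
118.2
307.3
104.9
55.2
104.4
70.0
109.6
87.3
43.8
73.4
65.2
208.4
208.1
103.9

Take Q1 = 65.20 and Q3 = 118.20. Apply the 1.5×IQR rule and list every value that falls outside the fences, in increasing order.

208.1, 208.4, 307.3

IQR = Q3 − Q1 = 118.20 − 65.20 = 53.00.
Lower fence = Q1 − 1.5·IQR = 65.20 − 79.50 = -14.30.
Upper fence = Q3 + 1.5·IQR = 118.20 + 79.50 = 197.70.
208.1 > 197.70 → outlier.
208.4 > 197.70 → outlier.
307.3 > 197.70 → outlier.
All remaining values lie within [-14.30, 197.70].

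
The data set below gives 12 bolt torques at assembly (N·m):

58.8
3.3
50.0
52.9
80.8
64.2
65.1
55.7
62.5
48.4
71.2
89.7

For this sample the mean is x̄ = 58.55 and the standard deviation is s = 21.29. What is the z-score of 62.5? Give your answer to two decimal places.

0.19

z = (62.5 − 58.55) / 21.29 = 0.19.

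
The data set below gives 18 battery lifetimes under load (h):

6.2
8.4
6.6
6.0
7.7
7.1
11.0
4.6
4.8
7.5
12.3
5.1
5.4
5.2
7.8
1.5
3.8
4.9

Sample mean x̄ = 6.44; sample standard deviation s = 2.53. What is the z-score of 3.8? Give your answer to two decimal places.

z = (3.8 − 6.44) / 2.53 = -1.04.

-1.04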